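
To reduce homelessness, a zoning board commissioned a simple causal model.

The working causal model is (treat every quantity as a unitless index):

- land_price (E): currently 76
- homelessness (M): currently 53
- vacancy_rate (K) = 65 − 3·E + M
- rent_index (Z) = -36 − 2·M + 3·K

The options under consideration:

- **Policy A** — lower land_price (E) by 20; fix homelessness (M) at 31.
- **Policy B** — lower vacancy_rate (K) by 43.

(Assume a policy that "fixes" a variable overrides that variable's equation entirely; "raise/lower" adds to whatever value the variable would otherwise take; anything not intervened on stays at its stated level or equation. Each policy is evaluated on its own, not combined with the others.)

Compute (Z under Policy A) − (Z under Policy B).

287

Policy A (E − 20, M := 31):
  E = 76 − 20 = 56
  M = 31
  K = 65 − 3·56 + 31 = -72
  Z = -36 − 2·31 + 3·(-72) = -314
Policy B (K − 43):
  E = 76
  M = 53
  K = 65 − 3·76 + 53 (−43 from intervention) = -153
  Z = -36 − 2·53 + 3·(-153) = -601
Z: -314 − (-601) = 287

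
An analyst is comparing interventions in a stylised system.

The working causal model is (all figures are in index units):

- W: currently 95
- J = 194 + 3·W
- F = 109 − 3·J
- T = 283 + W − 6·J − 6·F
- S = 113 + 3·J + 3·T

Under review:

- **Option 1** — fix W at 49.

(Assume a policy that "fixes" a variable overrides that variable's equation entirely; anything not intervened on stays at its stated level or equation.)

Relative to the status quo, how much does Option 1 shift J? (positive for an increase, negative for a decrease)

-138

Baseline:
  W = 95
  J = 194 + 3·95 = 479
Option 1 (W := 49):
  W = 49
  J = 194 + 3·49 = 341
Change in J: 341 − 479 = -138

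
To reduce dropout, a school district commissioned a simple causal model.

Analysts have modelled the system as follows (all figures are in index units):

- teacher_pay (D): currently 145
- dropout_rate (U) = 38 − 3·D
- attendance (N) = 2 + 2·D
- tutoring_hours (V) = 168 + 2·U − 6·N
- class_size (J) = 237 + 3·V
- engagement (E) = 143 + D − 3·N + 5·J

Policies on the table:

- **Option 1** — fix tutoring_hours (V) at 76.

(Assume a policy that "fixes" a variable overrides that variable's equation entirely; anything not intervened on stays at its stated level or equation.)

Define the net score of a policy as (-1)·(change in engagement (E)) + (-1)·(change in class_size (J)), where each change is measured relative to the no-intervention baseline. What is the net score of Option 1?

Baseline:
  D = 145
  U = 38 − 3·145 = -397
  N = 2 + 2·145 = 292
  V = 168 + 2·(-397) − 6·292 = -2378
  J = 237 + 3·(-2378) = -6897
  E = 143 + 145 − 3·292 + 5·(-6897) = -35073
Option 1 (V := 76):
  D = 145
  U = 38 − 3·145 = -397
  N = 2 + 2·145 = 292
  V = 76
  J = 237 + 3·76 = 465
  E = 143 + 145 − 3·292 + 5·465 = 1737
ΔE = 1737 − (-35073) = 36810; ΔJ = 465 − (-6897) = 7362
Score = (-1)·36810 + (-1)·7362 = -44172

-44172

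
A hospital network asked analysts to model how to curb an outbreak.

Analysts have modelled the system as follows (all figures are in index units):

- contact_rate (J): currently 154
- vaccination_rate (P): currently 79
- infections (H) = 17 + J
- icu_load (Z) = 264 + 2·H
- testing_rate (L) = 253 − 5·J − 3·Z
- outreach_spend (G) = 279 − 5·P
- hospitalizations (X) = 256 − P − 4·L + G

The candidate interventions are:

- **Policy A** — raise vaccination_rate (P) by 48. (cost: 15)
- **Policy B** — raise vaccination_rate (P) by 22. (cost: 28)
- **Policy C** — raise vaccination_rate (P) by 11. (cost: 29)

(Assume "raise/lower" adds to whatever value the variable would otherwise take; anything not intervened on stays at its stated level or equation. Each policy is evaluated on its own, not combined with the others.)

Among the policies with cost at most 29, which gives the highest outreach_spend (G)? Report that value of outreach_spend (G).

Policy A (P + 48):
  P = 79 + 48 = 127
  G = 279 − 5·127 = -356
Policy B (P + 22):
  P = 79 + 22 = 101
  G = 279 − 5·101 = -226
Policy C (P + 11):
  P = 79 + 11 = 90
  G = 279 − 5·90 = -171
Comparing — Policy A: G=-356, Policy B: G=-226, Policy C: G=-171. Highest is -171 (Policy C).

-171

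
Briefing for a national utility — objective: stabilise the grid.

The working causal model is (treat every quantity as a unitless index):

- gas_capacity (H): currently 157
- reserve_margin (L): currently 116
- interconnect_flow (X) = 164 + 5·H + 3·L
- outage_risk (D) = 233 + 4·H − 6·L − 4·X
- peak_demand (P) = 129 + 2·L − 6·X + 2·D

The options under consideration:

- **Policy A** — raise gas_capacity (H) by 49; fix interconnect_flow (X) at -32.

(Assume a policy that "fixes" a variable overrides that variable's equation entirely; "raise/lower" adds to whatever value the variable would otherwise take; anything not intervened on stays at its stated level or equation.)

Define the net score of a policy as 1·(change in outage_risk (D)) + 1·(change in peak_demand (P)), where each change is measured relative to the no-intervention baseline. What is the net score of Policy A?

24510

Baseline:
  H = 157
  L = 116
  X = 164 + 5·157 + 3·116 = 1297
  D = 233 + 4·157 − 6·116 − 4·1297 = -5023
  P = 129 + 2·116 − 6·1297 + 2·(-5023) = -17467
Policy A (H + 49, X := -32):
  H = 157 + 49 = 206
  L = 116
  X = -32
  D = 233 + 4·206 − 6·116 − 4·(-32) = 489
  P = 129 + 2·116 − 6·(-32) + 2·489 = 1531
ΔD = 489 − (-5023) = 5512; ΔP = 1531 − (-17467) = 18998
Score = 1·5512 + 1·18998 = 24510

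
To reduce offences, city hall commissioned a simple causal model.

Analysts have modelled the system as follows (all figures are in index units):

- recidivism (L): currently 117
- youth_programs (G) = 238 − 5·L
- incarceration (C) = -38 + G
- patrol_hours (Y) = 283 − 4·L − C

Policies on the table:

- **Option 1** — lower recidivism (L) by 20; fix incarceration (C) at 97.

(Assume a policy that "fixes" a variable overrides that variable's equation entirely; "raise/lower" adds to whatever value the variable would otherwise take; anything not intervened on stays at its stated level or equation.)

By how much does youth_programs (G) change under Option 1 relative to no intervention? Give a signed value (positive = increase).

100

Baseline:
  L = 117
  G = 238 − 5·117 = -347
Option 1 (L − 20, C := 97):
  L = 117 − 20 = 97
  G = 238 − 5·97 = -247
Change in G: -247 − (-347) = 100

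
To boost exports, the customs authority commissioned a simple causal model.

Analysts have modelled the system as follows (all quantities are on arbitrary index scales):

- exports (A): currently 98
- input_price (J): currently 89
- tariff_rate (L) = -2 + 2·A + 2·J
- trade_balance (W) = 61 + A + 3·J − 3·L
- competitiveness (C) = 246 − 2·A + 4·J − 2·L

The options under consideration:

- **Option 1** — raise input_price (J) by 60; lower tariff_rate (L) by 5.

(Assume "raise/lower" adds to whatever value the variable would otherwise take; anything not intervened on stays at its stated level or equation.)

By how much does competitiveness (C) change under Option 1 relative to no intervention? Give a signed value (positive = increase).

Baseline:
  A = 98
  J = 89
  L = -2 + 2·98 + 2·89 = 372
  C = 246 − 2·98 + 4·89 − 2·372 = -338
Option 1 (J + 60, L − 5):
  A = 98
  J = 89 + 60 = 149
  L = -2 + 2·98 + 2·149 (−5 from intervention) = 487
  C = 246 − 2·98 + 4·149 − 2·487 = -328
Change in C: -328 − (-338) = 10

10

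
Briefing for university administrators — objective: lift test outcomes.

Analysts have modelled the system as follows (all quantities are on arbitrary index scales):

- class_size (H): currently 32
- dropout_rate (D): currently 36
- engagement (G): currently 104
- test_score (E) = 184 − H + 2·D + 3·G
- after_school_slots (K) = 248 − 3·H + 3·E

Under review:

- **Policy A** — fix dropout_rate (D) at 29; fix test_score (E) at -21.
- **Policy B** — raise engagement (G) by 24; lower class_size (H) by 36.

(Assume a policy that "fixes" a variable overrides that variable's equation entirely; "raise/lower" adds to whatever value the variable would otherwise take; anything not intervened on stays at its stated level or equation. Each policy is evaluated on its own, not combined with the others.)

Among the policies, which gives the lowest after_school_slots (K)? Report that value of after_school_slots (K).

89

Policy A (D := 29, E := -21):
  H = 32
  D = 29
  G = 104
  E = -21
  K = 248 − 3·32 + 3·(-21) = 89
Policy B (G + 24, H − 36):
  H = 32 − 36 = -4
  D = 36
  G = 104 + 24 = 128
  E = 184 − (-4) + 2·36 + 3·128 = 644
  K = 248 − 3·(-4) + 3·644 = 2192
Comparing — Policy A: K=89, Policy B: K=2192. Lowest is 89 (Policy A).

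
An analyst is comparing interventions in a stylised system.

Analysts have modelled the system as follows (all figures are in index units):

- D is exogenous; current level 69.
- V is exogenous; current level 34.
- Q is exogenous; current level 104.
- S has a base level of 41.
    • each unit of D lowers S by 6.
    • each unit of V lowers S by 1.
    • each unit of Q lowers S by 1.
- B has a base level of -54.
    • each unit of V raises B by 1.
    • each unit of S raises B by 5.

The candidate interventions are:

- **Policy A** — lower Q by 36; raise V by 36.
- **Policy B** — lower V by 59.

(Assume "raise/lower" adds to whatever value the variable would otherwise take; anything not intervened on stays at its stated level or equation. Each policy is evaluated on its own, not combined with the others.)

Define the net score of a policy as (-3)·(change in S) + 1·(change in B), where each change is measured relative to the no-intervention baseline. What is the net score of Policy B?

59

Baseline:
  D = 69
  V = 34
  Q = 104
  S = 41 − 6·69 − 34 − 104 = -511
  B = -54 + 34 + 5·(-511) = -2575
Policy B (V − 59):
  D = 69
  V = 34 − 59 = -25
  Q = 104
  S = 41 − 6·69 − (-25) − 104 = -452
  B = -54 + (-25) + 5·(-452) = -2339
ΔS = -452 − (-511) = 59; ΔB = -2339 − (-2575) = 236
Score = (-3)·59 + 1·236 = 59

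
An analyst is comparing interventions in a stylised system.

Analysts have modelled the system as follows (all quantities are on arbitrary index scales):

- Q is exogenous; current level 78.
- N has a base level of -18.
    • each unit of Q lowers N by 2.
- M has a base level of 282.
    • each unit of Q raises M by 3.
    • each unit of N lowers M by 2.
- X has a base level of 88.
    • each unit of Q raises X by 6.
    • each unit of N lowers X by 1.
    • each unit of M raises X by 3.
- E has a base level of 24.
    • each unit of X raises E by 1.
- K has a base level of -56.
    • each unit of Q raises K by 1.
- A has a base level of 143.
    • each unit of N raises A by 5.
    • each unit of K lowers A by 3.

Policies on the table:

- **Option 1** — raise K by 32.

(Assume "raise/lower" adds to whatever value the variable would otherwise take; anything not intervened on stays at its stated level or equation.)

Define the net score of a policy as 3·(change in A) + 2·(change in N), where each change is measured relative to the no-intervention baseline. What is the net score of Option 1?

Baseline:
  Q = 78
  N = -18 − 2·78 = -174
  K = -56 + 78 = 22
  A = 143 + 5·(-174) − 3·22 = -793
Option 1 (K + 32):
  Q = 78
  N = -18 − 2·78 = -174
  K = -56 + 78 (+32 from intervention) = 54
  A = 143 + 5·(-174) − 3·54 = -889
ΔA = -889 − (-793) = -96; ΔN = -174 − (-174) = 0
Score = 3·(-96) + 2·0 = -288

-288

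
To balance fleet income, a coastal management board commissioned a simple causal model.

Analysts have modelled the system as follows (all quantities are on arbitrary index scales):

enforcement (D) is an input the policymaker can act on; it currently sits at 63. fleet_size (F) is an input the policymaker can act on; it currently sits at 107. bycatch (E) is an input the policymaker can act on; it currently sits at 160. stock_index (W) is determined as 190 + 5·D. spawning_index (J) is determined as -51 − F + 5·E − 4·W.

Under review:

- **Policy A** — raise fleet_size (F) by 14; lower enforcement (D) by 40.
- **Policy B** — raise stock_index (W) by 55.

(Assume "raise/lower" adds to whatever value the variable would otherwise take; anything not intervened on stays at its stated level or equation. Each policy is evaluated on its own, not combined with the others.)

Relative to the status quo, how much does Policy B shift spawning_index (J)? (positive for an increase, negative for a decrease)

Baseline:
  D = 63
  F = 107
  E = 160
  W = 190 + 5·63 = 505
  J = -51 − 107 + 5·160 − 4·505 = -1378
Policy B (W + 55):
  D = 63
  F = 107
  E = 160
  W = 190 + 5·63 (+55 from intervention) = 560
  J = -51 − 107 + 5·160 − 4·560 = -1598
Change in J: -1598 − (-1378) = -220

-220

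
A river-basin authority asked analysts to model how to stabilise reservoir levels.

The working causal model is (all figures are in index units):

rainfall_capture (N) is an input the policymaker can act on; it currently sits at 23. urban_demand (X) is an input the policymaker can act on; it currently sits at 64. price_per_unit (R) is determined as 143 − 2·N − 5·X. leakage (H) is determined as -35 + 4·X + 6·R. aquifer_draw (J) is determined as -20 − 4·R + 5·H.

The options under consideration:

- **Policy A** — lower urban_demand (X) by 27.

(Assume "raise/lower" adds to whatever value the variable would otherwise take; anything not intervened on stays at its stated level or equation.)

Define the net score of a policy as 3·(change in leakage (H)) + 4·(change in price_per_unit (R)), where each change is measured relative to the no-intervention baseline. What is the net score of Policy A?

Baseline:
  N = 23
  X = 64
  R = 143 − 2·23 − 5·64 = -223
  H = -35 + 4·64 + 6·(-223) = -1117
Policy A (X − 27):
  N = 23
  X = 64 − 27 = 37
  R = 143 − 2·23 − 5·37 = -88
  H = -35 + 4·37 + 6·(-88) = -415
ΔH = -415 − (-1117) = 702; ΔR = -88 − (-223) = 135
Score = 3·702 + 4·135 = 2646

2646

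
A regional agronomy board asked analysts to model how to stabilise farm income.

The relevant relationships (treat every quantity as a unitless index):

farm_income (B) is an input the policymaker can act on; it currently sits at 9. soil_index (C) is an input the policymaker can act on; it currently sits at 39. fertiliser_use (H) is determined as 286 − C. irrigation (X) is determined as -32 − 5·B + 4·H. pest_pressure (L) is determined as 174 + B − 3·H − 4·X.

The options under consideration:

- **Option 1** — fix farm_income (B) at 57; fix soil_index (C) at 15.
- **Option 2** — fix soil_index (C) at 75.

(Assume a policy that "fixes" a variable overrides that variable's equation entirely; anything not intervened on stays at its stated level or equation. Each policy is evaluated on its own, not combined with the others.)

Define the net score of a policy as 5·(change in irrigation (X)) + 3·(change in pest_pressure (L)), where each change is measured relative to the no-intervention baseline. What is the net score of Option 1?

936

Baseline:
  B = 9
  C = 39
  H = 286 − 39 = 247
  X = -32 − 5·9 + 4·247 = 911
  L = 174 + 9 − 3·247 − 4·911 = -4202
Option 1 (B := 57, C := 15):
  B = 57
  C = 15
  H = 286 − 15 = 271
  X = -32 − 5·57 + 4·271 = 767
  L = 174 + 57 − 3·271 − 4·767 = -3650
ΔX = 767 − 911 = -144; ΔL = -3650 − (-4202) = 552
Score = 5·(-144) + 3·552 = 936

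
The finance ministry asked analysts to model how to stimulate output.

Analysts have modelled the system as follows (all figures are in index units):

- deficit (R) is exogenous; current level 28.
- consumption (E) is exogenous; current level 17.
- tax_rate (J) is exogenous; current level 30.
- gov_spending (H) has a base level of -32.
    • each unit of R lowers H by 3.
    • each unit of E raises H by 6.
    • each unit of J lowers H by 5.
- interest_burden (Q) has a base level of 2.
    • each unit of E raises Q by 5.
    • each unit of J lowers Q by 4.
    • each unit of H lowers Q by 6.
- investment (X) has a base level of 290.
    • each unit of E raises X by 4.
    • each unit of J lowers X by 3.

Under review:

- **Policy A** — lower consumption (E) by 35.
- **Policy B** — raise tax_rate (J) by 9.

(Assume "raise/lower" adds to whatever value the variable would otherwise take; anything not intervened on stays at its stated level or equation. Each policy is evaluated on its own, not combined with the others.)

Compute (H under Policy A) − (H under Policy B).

-165

Policy A (E − 35):
  R = 28
  E = 17 − 35 = -18
  J = 30
  H = -32 − 3·28 + 6·(-18) − 5·30 = -374
Policy B (J + 9):
  R = 28
  E = 17
  J = 30 + 9 = 39
  H = -32 − 3·28 + 6·17 − 5·39 = -209
H: -374 − (-209) = -165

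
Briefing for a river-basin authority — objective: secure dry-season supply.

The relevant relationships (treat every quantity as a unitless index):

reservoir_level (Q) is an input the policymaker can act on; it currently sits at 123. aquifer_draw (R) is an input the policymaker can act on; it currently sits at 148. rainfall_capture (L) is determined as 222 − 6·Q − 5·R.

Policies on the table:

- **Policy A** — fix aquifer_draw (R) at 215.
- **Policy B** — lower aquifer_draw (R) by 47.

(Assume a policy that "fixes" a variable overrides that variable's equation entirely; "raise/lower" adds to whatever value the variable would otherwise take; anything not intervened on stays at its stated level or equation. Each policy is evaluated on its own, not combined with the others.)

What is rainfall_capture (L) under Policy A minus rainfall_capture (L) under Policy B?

-570

Policy A (R := 215):
  Q = 123
  R = 215
  L = 222 − 6·123 − 5·215 = -1591
Policy B (R − 47):
  Q = 123
  R = 148 − 47 = 101
  L = 222 − 6·123 − 5·101 = -1021
L: -1591 − (-1021) = -570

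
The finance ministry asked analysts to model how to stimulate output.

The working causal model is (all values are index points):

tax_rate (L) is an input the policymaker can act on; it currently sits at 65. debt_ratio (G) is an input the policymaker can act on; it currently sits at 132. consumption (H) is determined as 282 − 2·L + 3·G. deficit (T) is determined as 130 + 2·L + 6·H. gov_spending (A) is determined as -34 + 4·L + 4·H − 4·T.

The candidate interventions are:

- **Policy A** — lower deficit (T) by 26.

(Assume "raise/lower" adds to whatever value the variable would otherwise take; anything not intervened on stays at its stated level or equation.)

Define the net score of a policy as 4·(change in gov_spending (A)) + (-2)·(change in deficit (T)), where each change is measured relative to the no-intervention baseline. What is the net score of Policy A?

468

Baseline:
  L = 65
  G = 132
  H = 282 − 2·65 + 3·132 = 548
  T = 130 + 2·65 + 6·548 = 3548
  A = -34 + 4·65 + 4·548 − 4·3548 = -11774
Policy A (T − 26):
  L = 65
  G = 132
  H = 282 − 2·65 + 3·132 = 548
  T = 130 + 2·65 + 6·548 (−26 from intervention) = 3522
  A = -34 + 4·65 + 4·548 − 4·3522 = -11670
ΔA = -11670 − (-11774) = 104; ΔT = 3522 − 3548 = -26
Score = 4·104 + (-2)·(-26) = 468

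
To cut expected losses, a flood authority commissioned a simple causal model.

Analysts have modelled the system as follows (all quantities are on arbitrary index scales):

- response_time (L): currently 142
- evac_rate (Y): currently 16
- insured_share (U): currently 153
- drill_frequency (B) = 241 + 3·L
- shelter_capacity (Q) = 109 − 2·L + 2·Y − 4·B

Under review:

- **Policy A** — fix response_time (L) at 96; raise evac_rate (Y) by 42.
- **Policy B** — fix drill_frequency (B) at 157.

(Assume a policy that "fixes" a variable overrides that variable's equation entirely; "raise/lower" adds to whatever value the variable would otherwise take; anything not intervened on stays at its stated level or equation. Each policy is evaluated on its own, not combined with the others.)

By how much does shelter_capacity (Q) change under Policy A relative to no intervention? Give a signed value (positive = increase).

Baseline:
  L = 142
  Y = 16
  B = 241 + 3·142 = 667
  Q = 109 − 2·142 + 2·16 − 4·667 = -2811
Policy A (L := 96, Y + 42):
  L = 96
  Y = 16 + 42 = 58
  B = 241 + 3·96 = 529
  Q = 109 − 2·96 + 2·58 − 4·529 = -2083
Change in Q: -2083 − (-2811) = 728

728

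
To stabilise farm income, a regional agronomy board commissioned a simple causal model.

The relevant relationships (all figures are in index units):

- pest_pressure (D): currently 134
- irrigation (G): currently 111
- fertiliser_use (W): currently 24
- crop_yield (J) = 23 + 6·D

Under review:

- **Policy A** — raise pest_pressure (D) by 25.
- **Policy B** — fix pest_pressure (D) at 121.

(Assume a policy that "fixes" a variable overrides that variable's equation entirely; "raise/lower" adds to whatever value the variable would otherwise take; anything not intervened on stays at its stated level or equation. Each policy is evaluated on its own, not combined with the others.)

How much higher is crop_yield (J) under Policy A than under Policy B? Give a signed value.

Policy A (D + 25):
  D = 134 + 25 = 159
  J = 23 + 6·159 = 977
Policy B (D := 121):
  D = 121
  J = 23 + 6·121 = 749
J: 977 − 749 = 228

228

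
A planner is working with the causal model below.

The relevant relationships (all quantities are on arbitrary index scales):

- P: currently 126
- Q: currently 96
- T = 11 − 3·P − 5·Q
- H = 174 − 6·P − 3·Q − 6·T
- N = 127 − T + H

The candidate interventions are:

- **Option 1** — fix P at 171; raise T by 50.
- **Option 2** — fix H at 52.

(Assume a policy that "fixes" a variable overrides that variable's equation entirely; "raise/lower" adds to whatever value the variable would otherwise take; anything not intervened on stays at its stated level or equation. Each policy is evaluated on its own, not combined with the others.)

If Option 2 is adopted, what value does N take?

1026

Option 2 (H := 52):
  P = 126
  Q = 96
  T = 11 − 3·126 − 5·96 = -847
  H = 52
  N = 127 − (-847) + 52 = 1026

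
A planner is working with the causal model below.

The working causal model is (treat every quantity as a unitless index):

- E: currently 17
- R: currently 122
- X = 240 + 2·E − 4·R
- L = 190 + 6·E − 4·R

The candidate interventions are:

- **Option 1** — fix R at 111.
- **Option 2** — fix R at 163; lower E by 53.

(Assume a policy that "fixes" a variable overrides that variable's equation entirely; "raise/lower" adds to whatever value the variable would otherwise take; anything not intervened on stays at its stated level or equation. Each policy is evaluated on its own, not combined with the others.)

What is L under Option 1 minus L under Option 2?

Option 1 (R := 111):
  E = 17
  R = 111
  L = 190 + 6·17 − 4·111 = -152
Option 2 (R := 163, E − 53):
  E = 17 − 53 = -36
  R = 163
  L = 190 + 6·(-36) − 4·163 = -678
L: -152 − (-678) = 526

526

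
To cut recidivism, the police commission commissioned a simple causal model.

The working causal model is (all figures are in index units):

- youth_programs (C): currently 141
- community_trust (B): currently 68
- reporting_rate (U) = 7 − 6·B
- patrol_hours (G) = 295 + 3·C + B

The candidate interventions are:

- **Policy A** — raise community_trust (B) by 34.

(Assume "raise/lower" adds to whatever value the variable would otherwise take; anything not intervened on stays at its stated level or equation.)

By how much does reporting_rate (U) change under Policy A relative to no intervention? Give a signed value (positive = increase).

Baseline:
  B = 68
  U = 7 − 6·68 = -401
Policy A (B + 34):
  B = 68 + 34 = 102
  U = 7 − 6·102 = -605
Change in U: -605 − (-401) = -204

-204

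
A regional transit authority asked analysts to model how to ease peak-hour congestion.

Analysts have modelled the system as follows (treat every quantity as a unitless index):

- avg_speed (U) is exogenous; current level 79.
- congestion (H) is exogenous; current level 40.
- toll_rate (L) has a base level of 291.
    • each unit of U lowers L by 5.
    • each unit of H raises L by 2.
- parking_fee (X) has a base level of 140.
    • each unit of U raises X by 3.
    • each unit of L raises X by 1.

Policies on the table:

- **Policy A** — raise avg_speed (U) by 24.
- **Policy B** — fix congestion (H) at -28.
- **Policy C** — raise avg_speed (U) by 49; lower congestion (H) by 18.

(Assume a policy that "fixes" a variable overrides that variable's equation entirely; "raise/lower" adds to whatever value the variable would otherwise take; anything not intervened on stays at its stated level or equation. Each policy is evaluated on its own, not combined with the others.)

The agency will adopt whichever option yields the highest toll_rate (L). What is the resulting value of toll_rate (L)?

Policy A (U + 24):
  U = 79 + 24 = 103
  H = 40
  L = 291 − 5·103 + 2·40 = -144
Policy B (H := -28):
  U = 79
  H = -28
  L = 291 − 5·79 + 2·(-28) = -160
Policy C (U + 49, H − 18):
  U = 79 + 49 = 128
  H = 40 − 18 = 22
  L = 291 − 5·128 + 2·22 = -305
Comparing — Policy A: L=-144, Policy B: L=-160, Policy C: L=-305. Highest is -144 (Policy A).

-144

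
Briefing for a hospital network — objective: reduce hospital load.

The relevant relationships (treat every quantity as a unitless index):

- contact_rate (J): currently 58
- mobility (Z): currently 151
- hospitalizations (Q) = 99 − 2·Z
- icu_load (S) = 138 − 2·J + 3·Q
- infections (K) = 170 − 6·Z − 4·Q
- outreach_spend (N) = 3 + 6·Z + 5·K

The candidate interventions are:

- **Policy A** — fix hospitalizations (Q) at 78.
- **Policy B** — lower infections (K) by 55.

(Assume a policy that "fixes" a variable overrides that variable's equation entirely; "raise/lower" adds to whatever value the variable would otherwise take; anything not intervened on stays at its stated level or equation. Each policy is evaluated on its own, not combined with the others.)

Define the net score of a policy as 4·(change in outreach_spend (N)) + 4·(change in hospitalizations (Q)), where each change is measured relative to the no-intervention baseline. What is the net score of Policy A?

-21356

Baseline:
  Z = 151
  Q = 99 − 2·151 = -203
  K = 170 − 6·151 − 4·(-203) = 76
  N = 3 + 6·151 + 5·76 = 1289
Policy A (Q := 78):
  Z = 151
  Q = 78
  K = 170 − 6·151 − 4·78 = -1048
  N = 3 + 6·151 + 5·(-1048) = -4331
ΔN = -4331 − 1289 = -5620; ΔQ = 78 − (-203) = 281
Score = 4·(-5620) + 4·281 = -21356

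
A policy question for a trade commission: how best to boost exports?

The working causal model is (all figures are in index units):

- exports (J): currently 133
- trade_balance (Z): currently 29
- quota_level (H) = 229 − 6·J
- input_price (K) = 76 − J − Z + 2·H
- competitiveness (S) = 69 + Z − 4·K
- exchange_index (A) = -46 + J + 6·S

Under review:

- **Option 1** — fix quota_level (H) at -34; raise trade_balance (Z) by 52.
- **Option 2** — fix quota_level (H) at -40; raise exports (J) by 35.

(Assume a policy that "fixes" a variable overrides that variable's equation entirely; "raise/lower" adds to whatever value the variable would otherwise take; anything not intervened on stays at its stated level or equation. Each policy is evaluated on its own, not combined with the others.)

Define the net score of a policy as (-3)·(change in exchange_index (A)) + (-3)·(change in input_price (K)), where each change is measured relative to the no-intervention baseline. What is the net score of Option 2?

70482

Baseline:
  J = 133
  Z = 29
  H = 229 − 6·133 = -569
  K = 76 − 133 − 29 + 2·(-569) = -1224
  S = 69 + 29 − 4·(-1224) = 4994
  A = -46 + 133 + 6·4994 = 30051
Option 2 (H := -40, J + 35):
  J = 133 + 35 = 168
  Z = 29
  H = -40
  K = 76 − 168 − 29 + 2·(-40) = -201
  S = 69 + 29 − 4·(-201) = 902
  A = -46 + 168 + 6·902 = 5534
ΔA = 5534 − 30051 = -24517; ΔK = -201 − (-1224) = 1023
Score = (-3)·(-24517) + (-3)·1023 = 70482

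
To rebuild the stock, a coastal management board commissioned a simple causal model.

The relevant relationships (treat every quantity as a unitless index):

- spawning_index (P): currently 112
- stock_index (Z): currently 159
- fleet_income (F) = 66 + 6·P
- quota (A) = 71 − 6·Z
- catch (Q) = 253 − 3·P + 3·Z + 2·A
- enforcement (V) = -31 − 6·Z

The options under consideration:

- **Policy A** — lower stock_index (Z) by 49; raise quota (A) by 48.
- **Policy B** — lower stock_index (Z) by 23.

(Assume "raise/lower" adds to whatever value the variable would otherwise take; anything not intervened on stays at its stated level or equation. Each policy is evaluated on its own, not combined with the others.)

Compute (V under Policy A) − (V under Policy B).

156

Policy A (Z − 49, A + 48):
  Z = 159 − 49 = 110
  V = -31 − 6·110 = -691
Policy B (Z − 23):
  Z = 159 − 23 = 136
  V = -31 − 6·136 = -847
V: -691 − (-847) = 156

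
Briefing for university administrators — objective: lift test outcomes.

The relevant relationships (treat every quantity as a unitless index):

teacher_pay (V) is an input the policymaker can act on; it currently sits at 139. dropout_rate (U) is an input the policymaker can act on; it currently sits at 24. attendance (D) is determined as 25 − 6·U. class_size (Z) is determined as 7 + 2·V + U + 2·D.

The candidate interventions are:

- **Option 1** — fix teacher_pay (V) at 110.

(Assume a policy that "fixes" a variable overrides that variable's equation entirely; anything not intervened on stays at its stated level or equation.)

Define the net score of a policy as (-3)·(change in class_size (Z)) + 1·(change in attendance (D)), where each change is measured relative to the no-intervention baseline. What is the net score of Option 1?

174

Baseline:
  V = 139
  U = 24
  D = 25 − 6·24 = -119
  Z = 7 + 2·139 + 24 + 2·(-119) = 71
Option 1 (V := 110):
  V = 110
  U = 24
  D = 25 − 6·24 = -119
  Z = 7 + 2·110 + 24 + 2·(-119) = 13
ΔZ = 13 − 71 = -58; ΔD = -119 − (-119) = 0
Score = (-3)·(-58) + 1·0 = 174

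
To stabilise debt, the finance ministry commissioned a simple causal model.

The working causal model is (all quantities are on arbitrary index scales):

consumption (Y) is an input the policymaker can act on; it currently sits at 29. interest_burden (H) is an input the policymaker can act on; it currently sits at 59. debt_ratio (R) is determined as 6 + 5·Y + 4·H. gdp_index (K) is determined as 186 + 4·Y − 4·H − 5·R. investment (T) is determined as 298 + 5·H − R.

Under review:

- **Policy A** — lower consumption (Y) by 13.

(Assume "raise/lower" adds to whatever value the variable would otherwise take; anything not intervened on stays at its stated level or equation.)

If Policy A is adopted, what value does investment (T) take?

271

Policy A (Y − 13):
  Y = 29 − 13 = 16
  H = 59
  R = 6 + 5·16 + 4·59 = 322
  T = 298 + 5·59 − 322 = 271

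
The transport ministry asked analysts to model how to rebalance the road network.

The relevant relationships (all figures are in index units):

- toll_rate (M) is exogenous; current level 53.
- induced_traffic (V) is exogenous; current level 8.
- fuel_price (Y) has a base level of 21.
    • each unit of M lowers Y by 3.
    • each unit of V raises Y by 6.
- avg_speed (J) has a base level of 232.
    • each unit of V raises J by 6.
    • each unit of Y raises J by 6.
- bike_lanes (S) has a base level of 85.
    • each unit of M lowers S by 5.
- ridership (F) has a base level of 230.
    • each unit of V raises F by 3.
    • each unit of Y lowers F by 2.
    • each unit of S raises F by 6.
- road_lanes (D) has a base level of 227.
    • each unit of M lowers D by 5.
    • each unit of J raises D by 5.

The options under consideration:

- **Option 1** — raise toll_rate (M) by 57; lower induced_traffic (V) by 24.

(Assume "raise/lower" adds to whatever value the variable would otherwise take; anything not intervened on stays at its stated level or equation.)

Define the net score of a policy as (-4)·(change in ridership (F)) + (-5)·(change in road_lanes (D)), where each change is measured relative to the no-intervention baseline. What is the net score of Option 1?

Baseline:
  M = 53
  V = 8
  Y = 21 − 3·53 + 6·8 = -90
  J = 232 + 6·8 + 6·(-90) = -260
  S = 85 − 5·53 = -180
  F = 230 + 3·8 − 2·(-90) + 6·(-180) = -646
  D = 227 − 5·53 + 5·(-260) = -1338
Option 1 (M + 57, V − 24):
  M = 53 + 57 = 110
  V = 8 − 24 = -16
  Y = 21 − 3·110 + 6·(-16) = -405
  J = 232 + 6·(-16) + 6·(-405) = -2294
  S = 85 − 5·110 = -465
  F = 230 + 3·(-16) − 2·(-405) + 6·(-465) = -1798
  D = 227 − 5·110 + 5·(-2294) = -11793
ΔF = -1798 − (-646) = -1152; ΔD = -11793 − (-1338) = -10455
Score = (-4)·(-1152) + (-5)·(-10455) = 56883

56883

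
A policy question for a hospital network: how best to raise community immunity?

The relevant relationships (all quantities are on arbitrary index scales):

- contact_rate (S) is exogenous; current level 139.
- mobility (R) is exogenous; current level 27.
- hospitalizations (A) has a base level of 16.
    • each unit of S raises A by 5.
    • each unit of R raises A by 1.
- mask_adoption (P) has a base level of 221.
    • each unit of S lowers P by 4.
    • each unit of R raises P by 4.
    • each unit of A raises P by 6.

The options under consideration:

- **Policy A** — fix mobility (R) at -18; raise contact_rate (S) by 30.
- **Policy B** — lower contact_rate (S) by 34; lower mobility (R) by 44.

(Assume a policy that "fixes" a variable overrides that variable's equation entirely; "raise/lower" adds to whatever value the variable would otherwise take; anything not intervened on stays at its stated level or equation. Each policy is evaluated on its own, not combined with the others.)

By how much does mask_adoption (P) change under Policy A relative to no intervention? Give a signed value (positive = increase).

Baseline:
  S = 139
  R = 27
  A = 16 + 5·139 + 27 = 738
  P = 221 − 4·139 + 4·27 + 6·738 = 4201
Policy A (R := -18, S + 30):
  S = 139 + 30 = 169
  R = -18
  A = 16 + 5·169 + (-18) = 843
  P = 221 − 4·169 + 4·(-18) + 6·843 = 4531
Change in P: 4531 − 4201 = 330

330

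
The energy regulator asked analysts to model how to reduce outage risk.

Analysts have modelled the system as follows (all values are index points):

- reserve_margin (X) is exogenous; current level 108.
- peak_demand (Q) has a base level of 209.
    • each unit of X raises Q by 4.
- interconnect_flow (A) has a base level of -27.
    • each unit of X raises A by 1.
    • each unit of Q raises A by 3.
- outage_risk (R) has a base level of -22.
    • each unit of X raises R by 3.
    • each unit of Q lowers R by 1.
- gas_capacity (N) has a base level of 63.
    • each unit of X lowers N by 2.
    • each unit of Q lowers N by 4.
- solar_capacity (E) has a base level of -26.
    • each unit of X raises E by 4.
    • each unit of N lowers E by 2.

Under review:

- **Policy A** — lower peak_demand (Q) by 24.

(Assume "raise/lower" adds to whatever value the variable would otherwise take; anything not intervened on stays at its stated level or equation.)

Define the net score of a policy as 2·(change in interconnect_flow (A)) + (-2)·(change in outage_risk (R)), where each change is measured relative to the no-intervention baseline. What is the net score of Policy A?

-192

Baseline:
  X = 108
  Q = 209 + 4·108 = 641
  A = -27 + 108 + 3·641 = 2004
  R = -22 + 3·108 − 641 = -339
Policy A (Q − 24):
  X = 108
  Q = 209 + 4·108 (−24 from intervention) = 617
  A = -27 + 108 + 3·617 = 1932
  R = -22 + 3·108 − 617 = -315
ΔA = 1932 − 2004 = -72; ΔR = -315 − (-339) = 24
Score = 2·(-72) + (-2)·24 = -192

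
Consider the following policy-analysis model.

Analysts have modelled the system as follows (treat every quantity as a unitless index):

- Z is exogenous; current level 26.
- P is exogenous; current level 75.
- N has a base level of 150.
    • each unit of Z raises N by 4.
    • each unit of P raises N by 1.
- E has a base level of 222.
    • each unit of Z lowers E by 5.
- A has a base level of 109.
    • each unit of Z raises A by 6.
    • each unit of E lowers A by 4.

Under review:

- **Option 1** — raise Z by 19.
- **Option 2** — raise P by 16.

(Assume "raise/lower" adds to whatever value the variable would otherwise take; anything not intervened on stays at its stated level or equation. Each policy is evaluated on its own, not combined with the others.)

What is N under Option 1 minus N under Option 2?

60

Option 1 (Z + 19):
  Z = 26 + 19 = 45
  P = 75
  N = 150 + 4·45 + 75 = 405
Option 2 (P + 16):
  Z = 26
  P = 75 + 16 = 91
  N = 150 + 4·26 + 91 = 345
N: 405 − 345 = 60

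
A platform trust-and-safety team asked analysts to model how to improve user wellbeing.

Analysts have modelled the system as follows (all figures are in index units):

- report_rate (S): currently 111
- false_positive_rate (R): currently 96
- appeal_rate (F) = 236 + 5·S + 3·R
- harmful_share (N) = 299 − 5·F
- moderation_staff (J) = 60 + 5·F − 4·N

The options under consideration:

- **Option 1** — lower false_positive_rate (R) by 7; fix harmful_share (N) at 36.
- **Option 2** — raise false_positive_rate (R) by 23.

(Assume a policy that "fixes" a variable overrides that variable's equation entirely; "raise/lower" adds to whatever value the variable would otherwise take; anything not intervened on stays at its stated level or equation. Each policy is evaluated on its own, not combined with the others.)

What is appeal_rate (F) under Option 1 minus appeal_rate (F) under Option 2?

Option 1 (R − 7, N := 36):
  S = 111
  R = 96 − 7 = 89
  F = 236 + 5·111 + 3·89 = 1058
Option 2 (R + 23):
  S = 111
  R = 96 + 23 = 119
  F = 236 + 5·111 + 3·119 = 1148
F: 1058 − 1148 = -90

-90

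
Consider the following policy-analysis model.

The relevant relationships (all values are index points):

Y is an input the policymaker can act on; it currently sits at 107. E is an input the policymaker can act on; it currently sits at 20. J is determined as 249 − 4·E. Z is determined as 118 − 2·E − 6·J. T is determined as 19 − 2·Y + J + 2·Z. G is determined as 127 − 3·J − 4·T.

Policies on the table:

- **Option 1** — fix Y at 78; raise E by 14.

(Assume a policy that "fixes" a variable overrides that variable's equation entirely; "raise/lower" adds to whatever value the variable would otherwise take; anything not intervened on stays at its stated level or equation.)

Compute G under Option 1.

4908

Option 1 (Y := 78, E + 14):
  Y = 78
  E = 20 + 14 = 34
  J = 249 − 4·34 = 113
  Z = 118 − 2·34 − 6·113 = -628
  T = 19 − 2·78 + 113 + 2·(-628) = -1280
  G = 127 − 3·113 − 4·(-1280) = 4908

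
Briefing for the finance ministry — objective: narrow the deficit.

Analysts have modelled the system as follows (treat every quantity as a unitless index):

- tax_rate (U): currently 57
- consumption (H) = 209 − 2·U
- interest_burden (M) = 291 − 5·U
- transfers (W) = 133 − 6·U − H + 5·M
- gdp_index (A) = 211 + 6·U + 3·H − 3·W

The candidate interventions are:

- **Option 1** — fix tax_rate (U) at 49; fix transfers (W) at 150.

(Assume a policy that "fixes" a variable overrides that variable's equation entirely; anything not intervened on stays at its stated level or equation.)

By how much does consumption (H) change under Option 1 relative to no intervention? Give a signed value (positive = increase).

16

Baseline:
  U = 57
  H = 209 − 2·57 = 95
Option 1 (U := 49, W := 150):
  U = 49
  H = 209 − 2·49 = 111
Change in H: 111 − 95 = 16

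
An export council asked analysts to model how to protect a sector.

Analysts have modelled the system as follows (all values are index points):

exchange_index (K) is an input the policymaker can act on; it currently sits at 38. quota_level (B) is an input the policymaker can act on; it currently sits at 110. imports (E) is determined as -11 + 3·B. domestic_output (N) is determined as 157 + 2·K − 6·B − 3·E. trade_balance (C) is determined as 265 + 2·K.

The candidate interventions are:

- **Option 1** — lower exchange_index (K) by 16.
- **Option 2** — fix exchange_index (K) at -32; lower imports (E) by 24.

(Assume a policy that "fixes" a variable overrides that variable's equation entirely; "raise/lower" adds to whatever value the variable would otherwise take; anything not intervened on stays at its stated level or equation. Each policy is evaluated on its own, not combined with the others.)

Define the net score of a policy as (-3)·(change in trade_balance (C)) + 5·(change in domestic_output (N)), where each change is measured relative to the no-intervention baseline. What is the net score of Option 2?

80

Baseline:
  K = 38
  B = 110
  E = -11 + 3·110 = 319
  N = 157 + 2·38 − 6·110 − 3·319 = -1384
  C = 265 + 2·38 = 341
Option 2 (K := -32, E − 24):
  K = -32
  B = 110
  E = -11 + 3·110 (−24 from intervention) = 295
  N = 157 + 2·(-32) − 6·110 − 3·295 = -1452
  C = 265 + 2·(-32) = 201
ΔC = 201 − 341 = -140; ΔN = -1452 − (-1384) = -68
Score = (-3)·(-140) + 5·(-68) = 80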